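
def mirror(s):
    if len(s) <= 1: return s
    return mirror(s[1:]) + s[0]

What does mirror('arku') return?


mirror('arku') = mirror('rku') + 'a'
mirror('rku') = mirror('ku') + 'r'
mirror('ku') = mirror('u') + 'k'
mirror('u') = 'u'  (base case)
Concatenating: 'u' + 'k' + 'r' + 'a' = 'ukra'

ukra


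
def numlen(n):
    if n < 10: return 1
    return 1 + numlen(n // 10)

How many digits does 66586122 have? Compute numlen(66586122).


numlen(66586122) = 1 + numlen(6658612)
numlen(6658612) = 1 + numlen(665861)
numlen(665861) = 1 + numlen(66586)
numlen(66586) = 1 + numlen(6658)
numlen(6658) = 1 + numlen(665)
numlen(665) = 1 + numlen(66)
numlen(66) = 1 + numlen(6)
numlen(6) = 1  (base case: 6 < 10)
Unwinding: 1 + 1 + 1 + 1 + 1 + 1 + 1 + 1 = 8

8


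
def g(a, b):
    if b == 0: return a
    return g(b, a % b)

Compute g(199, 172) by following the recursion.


g(199, 172) = g(172, 27)
g(172, 27) = g(27, 10)
g(27, 10) = g(10, 7)
g(10, 7) = g(7, 3)
g(7, 3) = g(3, 1)
g(3, 1) = g(1, 0)
g(1, 0) = 1  (base case)

1


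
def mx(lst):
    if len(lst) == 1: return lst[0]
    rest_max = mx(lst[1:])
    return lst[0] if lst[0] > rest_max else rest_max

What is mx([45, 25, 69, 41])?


mx([45, 25, 69, 41]): compare 45 with mx([25, 69, 41])
mx([25, 69, 41]): compare 25 with mx([69, 41])
mx([69, 41]): compare 69 with mx([41])
mx([41]) = 41  (base case)
Compare 69 with 41 -> 69
Compare 25 with 69 -> 69
Compare 45 with 69 -> 69

69


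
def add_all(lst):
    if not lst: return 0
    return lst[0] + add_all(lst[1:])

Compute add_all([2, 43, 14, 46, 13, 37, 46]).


add_all([2, 43, 14, 46, 13, 37, 46]) = 2 + add_all([43, 14, 46, 13, 37, 46])
add_all([43, 14, 46, 13, 37, 46]) = 43 + add_all([14, 46, 13, 37, 46])
add_all([14, 46, 13, 37, 46]) = 14 + add_all([46, 13, 37, 46])
add_all([46, 13, 37, 46]) = 46 + add_all([13, 37, 46])
add_all([13, 37, 46]) = 13 + add_all([37, 46])
add_all([37, 46]) = 37 + add_all([46])
add_all([46]) = 46 + add_all([])
add_all([]) = 0  (base case)
Total: 2 + 43 + 14 + 46 + 13 + 37 + 46 + 0 = 201

201


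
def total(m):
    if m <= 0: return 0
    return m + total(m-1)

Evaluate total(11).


total(11)
= 11 + 10 + 9 + 8 + 7 + 6 + 5 + 4 + 3 + 2 + 1 + total(0)
= 11 + 10 + 9 + 8 + 7 + 6 + 5 + 4 + 3 + 2 + 1 + 0
= 66

66


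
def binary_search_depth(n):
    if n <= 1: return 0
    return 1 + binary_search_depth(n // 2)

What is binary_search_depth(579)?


579 / 2 = 289
289 / 2 = 144
144 / 2 = 72
72 / 2 = 36
36 / 2 = 18
18 / 2 = 9
9 / 2 = 4
4 / 2 = 2
2 / 2 = 1
Reached 1 after 9 halvings

9


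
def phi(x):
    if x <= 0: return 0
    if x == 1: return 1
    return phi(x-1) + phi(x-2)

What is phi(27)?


Computing phi(27) bottom-up:
phi(0) = 0
phi(1) = 1
phi(2) = phi(1) + phi(0) = 1 + 0 = 1
phi(3) = phi(2) + phi(1) = 1 + 1 = 2
phi(4) = phi(3) + phi(2) = 2 + 1 = 3
phi(5) = phi(4) + phi(3) = 3 + 2 = 5
phi(6) = phi(5) + phi(4) = 5 + 3 = 8
phi(7) = phi(6) + phi(5) = 8 + 5 = 13
phi(8) = phi(7) + phi(6) = 13 + 8 = 21
phi(9) = phi(8) + phi(7) = 21 + 13 = 34
phi(10) = phi(9) + phi(8) = 34 + 21 = 55
phi(11) = phi(10) + phi(9) = 55 + 34 = 89
phi(12) = phi(11) + phi(10) = 89 + 55 = 144
phi(13) = phi(12) + phi(11) = 144 + 89 = 233
phi(14) = phi(13) + phi(12) = 233 + 144 = 377
phi(15) = phi(14) + phi(13) = 377 + 233 = 610
phi(16) = phi(15) + phi(14) = 610 + 377 = 987
phi(17) = phi(16) + phi(15) = 987 + 610 = 1597
phi(18) = phi(17) + phi(16) = 1597 + 987 = 2584
phi(19) = phi(18) + phi(17) = 2584 + 1597 = 4181
phi(20) = phi(19) + phi(18) = 4181 + 2584 = 6765
phi(21) = phi(20) + phi(19) = 6765 + 4181 = 10946
phi(22) = phi(21) + phi(20) = 10946 + 6765 = 17711
phi(23) = phi(22) + phi(21) = 17711 + 10946 = 28657
phi(24) = phi(23) + phi(22) = 28657 + 17711 = 46368
phi(25) = phi(24) + phi(23) = 46368 + 28657 = 75025
phi(26) = phi(25) + phi(24) = 75025 + 46368 = 121393
phi(27) = phi(26) + phi(25) = 121393 + 75025 = 196418

196418


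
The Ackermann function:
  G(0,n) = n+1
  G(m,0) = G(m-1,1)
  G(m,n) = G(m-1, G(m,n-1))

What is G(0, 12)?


G(0, 12) = 13
Result: G(0, 12) = 13

13


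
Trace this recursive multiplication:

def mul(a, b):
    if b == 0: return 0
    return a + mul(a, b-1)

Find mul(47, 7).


mul(47, 7) = 47 + mul(47, 6)
mul(47, 6) = 47 + mul(47, 5)
mul(47, 5) = 47 + mul(47, 4)
mul(47, 4) = 47 + mul(47, 3)
mul(47, 3) = 47 + mul(47, 2)
mul(47, 2) = 47 + mul(47, 1)
mul(47, 1) = 47 + mul(47, 0)
mul(47, 0) = 0  (base case)
Total: 47 + 47 + 47 + 47 + 47 + 47 + 47 + 0 = 329

329


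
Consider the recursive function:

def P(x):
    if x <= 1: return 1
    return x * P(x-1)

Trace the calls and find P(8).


P(8)
= 8 * P(7)
= 8 * 7 * P(6)
= 8 * 7 * 6 * P(5)
= 8 * 7 * 6 * 5 * P(4)
= 8 * 7 * 6 * 5 * 4 * P(3)
= 8 * 7 * 6 * 5 * 4 * 3 * P(2)
= 8 * 7 * 6 * 5 * 4 * 3 * 2 * P(1)
= 8 * 7 * 6 * 5 * 4 * 3 * 2 * 1
= 40320

40320


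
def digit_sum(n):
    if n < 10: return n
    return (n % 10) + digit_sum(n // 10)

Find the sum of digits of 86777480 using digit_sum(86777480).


digit_sum(86777480) = 0 + digit_sum(8677748)
digit_sum(8677748) = 8 + digit_sum(867774)
digit_sum(867774) = 4 + digit_sum(86777)
digit_sum(86777) = 7 + digit_sum(8677)
digit_sum(8677) = 7 + digit_sum(867)
digit_sum(867) = 7 + digit_sum(86)
digit_sum(86) = 6 + digit_sum(8)
digit_sum(8) = 8  (base case)
Total: 0 + 8 + 4 + 7 + 7 + 7 + 6 + 8 = 47

47


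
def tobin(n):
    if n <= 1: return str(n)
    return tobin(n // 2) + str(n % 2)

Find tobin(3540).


tobin(3540) = tobin(1770) + '0'
tobin(1770) = tobin(885) + '0'
tobin(885) = tobin(442) + '1'
tobin(442) = tobin(221) + '0'
tobin(221) = tobin(110) + '1'
tobin(110) = tobin(55) + '0'
tobin(55) = tobin(27) + '1'
tobin(27) = tobin(13) + '1'
tobin(13) = tobin(6) + '1'
tobin(6) = tobin(3) + '0'
tobin(3) = tobin(1) + '1'
tobin(1) = '1'  (base case)
Concatenating: '1' + '1' + '0' + '1' + '1' + '1' + '0' + '1' + '0' + '1' + '0' + '0' = '110111010100'

110111010100


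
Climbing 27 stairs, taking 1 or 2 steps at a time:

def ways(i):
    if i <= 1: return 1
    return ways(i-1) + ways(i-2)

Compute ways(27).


Building up from base cases:
ways(0) = 1
ways(1) = 1
ways(2) = ways(1) + ways(0) = 1 + 1 = 2
ways(3) = ways(2) + ways(1) = 2 + 1 = 3
ways(4) = ways(3) + ways(2) = 3 + 2 = 5
ways(5) = ways(4) + ways(3) = 5 + 3 = 8
ways(6) = ways(5) + ways(4) = 8 + 5 = 13
ways(7) = ways(6) + ways(5) = 13 + 8 = 21
ways(8) = ways(7) + ways(6) = 21 + 13 = 34
ways(9) = ways(8) + ways(7) = 34 + 21 = 55
ways(10) = ways(9) + ways(8) = 55 + 34 = 89
ways(11) = ways(10) + ways(9) = 89 + 55 = 144
ways(12) = ways(11) + ways(10) = 144 + 89 = 233
ways(13) = ways(12) + ways(11) = 233 + 144 = 377
ways(14) = ways(13) + ways(12) = 377 + 233 = 610
ways(15) = ways(14) + ways(13) = 610 + 377 = 987
ways(16) = ways(15) + ways(14) = 987 + 610 = 1597
ways(17) = ways(16) + ways(15) = 1597 + 987 = 2584
ways(18) = ways(17) + ways(16) = 2584 + 1597 = 4181
ways(19) = ways(18) + ways(17) = 4181 + 2584 = 6765
ways(20) = ways(19) + ways(18) = 6765 + 4181 = 10946
ways(21) = ways(20) + ways(19) = 10946 + 6765 = 17711
ways(22) = ways(21) + ways(20) = 17711 + 10946 = 28657
ways(23) = ways(22) + ways(21) = 28657 + 17711 = 46368
ways(24) = ways(23) + ways(22) = 46368 + 28657 = 75025
ways(25) = ways(24) + ways(23) = 75025 + 46368 = 121393
ways(26) = ways(25) + ways(24) = 121393 + 75025 = 196418
ways(27) = ways(26) + ways(25) = 196418 + 121393 = 317811

317811


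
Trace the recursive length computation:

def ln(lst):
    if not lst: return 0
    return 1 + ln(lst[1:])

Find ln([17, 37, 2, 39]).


ln([17, 37, 2, 39]) = 1 + ln([37, 2, 39])
ln([37, 2, 39]) = 1 + ln([2, 39])
ln([2, 39]) = 1 + ln([39])
ln([39]) = 1 + ln([])
ln([]) = 0  (base case)
Unwinding: 1 + 1 + 1 + 1 + 0 = 4

4


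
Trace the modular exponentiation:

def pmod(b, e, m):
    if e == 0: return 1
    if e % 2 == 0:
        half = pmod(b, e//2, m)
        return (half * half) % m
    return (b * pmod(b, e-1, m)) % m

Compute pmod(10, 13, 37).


pmod(10, 13, 37): e is odd, compute pmod(10, 12, 37)
  pmod(10, 12, 37): e is even, compute pmod(10, 6, 37)
    pmod(10, 6, 37): e is even, compute pmod(10, 3, 37)
      pmod(10, 3, 37): e is odd, compute pmod(10, 2, 37)
        pmod(10, 2, 37): e is even, compute pmod(10, 1, 37)
          pmod(10, 1, 37): e is odd, compute pmod(10, 0, 37)
          pmod(10, 0, 37) = 1
          (10 * 1) % 37 = 10
        half=10, (10*10) % 37 = 26
      (10 * 26) % 37 = 1
    half=1, (1*1) % 37 = 1
  half=1, (1*1) % 37 = 1
(10 * 1) % 37 = 10

10


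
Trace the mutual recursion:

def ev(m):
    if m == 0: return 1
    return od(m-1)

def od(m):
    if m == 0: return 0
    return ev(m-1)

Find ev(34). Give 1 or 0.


ev(34) = od(33)
od(33) = ev(32)
ev(32) = od(31)
od(31) = ev(30)
ev(30) = od(29)
od(29) = ev(28)
ev(28) = od(27)
od(27) = ev(26)
ev(26) = od(25)
od(25) = ev(24)
ev(24) = od(23)
od(23) = ev(22)
ev(22) = od(21)
od(21) = ev(20)
ev(20) = od(19)
od(19) = ev(18)
ev(18) = od(17)
od(17) = ev(16)
ev(16) = od(15)
od(15) = ev(14)
ev(14) = od(13)
od(13) = ev(12)
ev(12) = od(11)
od(11) = ev(10)
ev(10) = od(9)
od(9) = ev(8)
ev(8) = od(7)
od(7) = ev(6)
ev(6) = od(5)
od(5) = ev(4)
ev(4) = od(3)
od(3) = ev(2)
ev(2) = od(1)
od(1) = ev(0)
ev(0) = 1  (base case)
Result: 1

1


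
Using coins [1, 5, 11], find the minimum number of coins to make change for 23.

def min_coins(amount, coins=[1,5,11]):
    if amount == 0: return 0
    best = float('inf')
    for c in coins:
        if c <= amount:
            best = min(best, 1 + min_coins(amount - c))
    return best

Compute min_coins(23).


Building up with DP:
min_coins(0) = 0
min_coins(1) = min(1+min_coins(0)=1+0=1) = 1
min_coins(2) = min(1+min_coins(1)=1+1=2) = 2
min_coins(3) = min(1+min_coins(2)=1+2=3) = 3
min_coins(4) = min(1+min_coins(3)=1+3=4) = 4
min_coins(5) = min(1+min_coins(4)=1+4=5, 1+min_coins(0)=1+0=1) = 1
min_coins(6) = min(1+min_coins(5)=1+1=2, 1+min_coins(1)=1+1=2) = 2
min_coins(7) = min(1+min_coins(6)=1+2=3, 1+min_coins(2)=1+2=3) = 3
min_coins(8) = min(1+min_coins(7)=1+3=4, 1+min_coins(3)=1+3=4) = 4
min_coins(9) = min(1+min_coins(8)=1+4=5, 1+min_coins(4)=1+4=5) = 5
min_coins(10) = min(1+min_coins(9)=1+5=6, 1+min_coins(5)=1+1=2) = 2
min_coins(11) = min(1+min_coins(10)=1+2=3, 1+min_coins(6)=1+2=3, 1+min_coins(0)=1+0=1) = 1
min_coins(12) = min(1+min_coins(11)=1+1=2, 1+min_coins(7)=1+3=4, 1+min_coins(1)=1+1=2) = 2
min_coins(13) = min(1+min_coins(12)=1+2=3, 1+min_coins(8)=1+4=5, 1+min_coins(2)=1+2=3) = 3
min_coins(14) = min(1+min_coins(13)=1+3=4, 1+min_coins(9)=1+5=6, 1+min_coins(3)=1+3=4) = 4
min_coins(15) = min(1+min_coins(14)=1+4=5, 1+min_coins(10)=1+2=3, 1+min_coins(4)=1+4=5) = 3
min_coins(16) = min(1+min_coins(15)=1+3=4, 1+min_coins(11)=1+1=2, 1+min_coins(5)=1+1=2) = 2
min_coins(17) = min(1+min_coins(16)=1+2=3, 1+min_coins(12)=1+2=3, 1+min_coins(6)=1+2=3) = 3
min_coins(18) = min(1+min_coins(17)=1+3=4, 1+min_coins(13)=1+3=4, 1+min_coins(7)=1+3=4) = 4
min_coins(19) = min(1+min_coins(18)=1+4=5, 1+min_coins(14)=1+4=5, 1+min_coins(8)=1+4=5) = 5
min_coins(20) = min(1+min_coins(19)=1+5=6, 1+min_coins(15)=1+3=4, 1+min_coins(9)=1+5=6) = 4
min_coins(21) = min(1+min_coins(20)=1+4=5, 1+min_coins(16)=1+2=3, 1+min_coins(10)=1+2=3) = 3
min_coins(22) = min(1+min_coins(21)=1+3=4, 1+min_coins(17)=1+3=4, 1+min_coins(11)=1+1=2) = 2
min_coins(23) = min(1+min_coins(22)=1+2=3, 1+min_coins(18)=1+4=5, 1+min_coins(12)=1+2=3) = 3

3


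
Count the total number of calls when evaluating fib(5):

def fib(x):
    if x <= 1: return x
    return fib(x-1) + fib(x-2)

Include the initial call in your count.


Let C(n) = total calls for fib(n)
C(0) = 1, C(1) = 1
C(2) = 1 + C(1) + C(0) = 1 + 1 + 1 = 3
C(3) = 1 + C(2) + C(1) = 1 + 3 + 1 = 5
C(4) = 1 + C(3) + C(2) = 1 + 5 + 3 = 9
C(5) = 1 + C(4) + C(3) = 1 + 9 + 5 = 15

15


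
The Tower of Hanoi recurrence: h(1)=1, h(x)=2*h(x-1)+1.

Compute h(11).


h(11) = 2 * h(10) + 1
h(10) = 2 * h(9) + 1
h(9) = 2 * h(8) + 1
h(8) = 2 * h(7) + 1
h(7) = 2 * h(6) + 1
h(6) = 2 * h(5) + 1
h(5) = 2 * h(4) + 1
h(4) = 2 * h(3) + 1
h(3) = 2 * h(2) + 1
h(2) = 2 * h(1) + 1
h(1) = 1  (base case)
h(2) = 2 * 1 + 1 = 3
h(3) = 2 * 3 + 1 = 7
h(4) = 2 * 7 + 1 = 15
h(5) = 2 * 15 + 1 = 31
h(6) = 2 * 31 + 1 = 63
h(7) = 2 * 63 + 1 = 127
h(8) = 2 * 127 + 1 = 255
h(9) = 2 * 255 + 1 = 511
h(10) = 2 * 511 + 1 = 1023
h(11) = 2 * 1023 + 1 = 2047

2047


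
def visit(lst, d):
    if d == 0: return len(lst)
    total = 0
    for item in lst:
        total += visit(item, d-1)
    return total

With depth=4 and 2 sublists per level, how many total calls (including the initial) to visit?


At depth 0 (root): 1 call
At depth 1: each of 1 parents calls visit on 2 children = 2 calls
At depth 2: each of 2 parents calls visit on 2 children = 4 calls
At depth 3: each of 4 parents calls visit on 2 children = 8 calls
At depth 4: each of 8 parents calls visit on 2 children = 16 calls
Total: 1 + 2 + 4 + 8 + 16 = 31

31


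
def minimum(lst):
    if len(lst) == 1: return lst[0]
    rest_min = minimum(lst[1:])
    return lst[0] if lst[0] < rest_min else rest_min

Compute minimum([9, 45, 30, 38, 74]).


minimum([9, 45, 30, 38, 74]): compare 9 with minimum([45, 30, 38, 74])
minimum([45, 30, 38, 74]): compare 45 with minimum([30, 38, 74])
minimum([30, 38, 74]): compare 30 with minimum([38, 74])
minimum([38, 74]): compare 38 with minimum([74])
minimum([74]) = 74  (base case)
Compare 38 with 74 -> 38
Compare 30 with 38 -> 30
Compare 45 with 30 -> 30
Compare 9 with 30 -> 9

9


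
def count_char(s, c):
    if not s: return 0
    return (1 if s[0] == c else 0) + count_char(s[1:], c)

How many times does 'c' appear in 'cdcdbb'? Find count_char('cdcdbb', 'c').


s[0]='c' == 'c' -> 1
s[0]='d' != 'c' -> 0
s[0]='c' == 'c' -> 1
s[0]='d' != 'c' -> 0
s[0]='b' != 'c' -> 0
s[0]='b' != 'c' -> 0
Sum: 1 + 0 + 1 + 0 + 0 + 0 = 2

2


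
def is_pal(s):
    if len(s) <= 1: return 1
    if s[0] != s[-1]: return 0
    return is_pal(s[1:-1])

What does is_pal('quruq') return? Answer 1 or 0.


is_pal('quruq'): s[0]='q' == s[-1]='q' -> check is_pal('uru')
is_pal('uru'): s[0]='u' == s[-1]='u' -> check is_pal('r')
is_pal('r'): len <= 1 -> return 1  (base case)
Result: 1 (palindrome)

1


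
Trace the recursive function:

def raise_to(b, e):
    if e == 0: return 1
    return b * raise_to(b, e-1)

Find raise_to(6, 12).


raise_to(6, 12)
= 6 * raise_to(6, 11)
= 6 * 6 * raise_to(6, 10)
= 6 * 6 * 6 * raise_to(6, 9)
= 6 * 6 * 6 * 6 * raise_to(6, 8)
= 6 * 6 * 6 * 6 * 6 * raise_to(6, 7)
= 6 * 6 * 6 * 6 * 6 * 6 * raise_to(6, 6)
= 6 * 6 * 6 * 6 * 6 * 6 * 6 * raise_to(6, 5)
= 6 * 6 * 6 * 6 * 6 * 6 * 6 * 6 * raise_to(6, 4)
= 6 * 6 * 6 * 6 * 6 * 6 * 6 * 6 * 6 * raise_to(6, 3)
= 6 * 6 * 6 * 6 * 6 * 6 * 6 * 6 * 6 * 6 * raise_to(6, 2)
= 6 * 6 * 6 * 6 * 6 * 6 * 6 * 6 * 6 * 6 * 6 * raise_to(6, 1)
= 6 * 6 * 6 * 6 * 6 * 6 * 6 * 6 * 6 * 6 * 6 * 6 * raise_to(6, 0)
= 6 * 6 * 6 * 6 * 6 * 6 * 6 * 6 * 6 * 6 * 6 * 6 * 1
= 2176782336

2176782336


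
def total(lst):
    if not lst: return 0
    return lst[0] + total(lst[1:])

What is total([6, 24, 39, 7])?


total([6, 24, 39, 7]) = 6 + total([24, 39, 7])
total([24, 39, 7]) = 24 + total([39, 7])
total([39, 7]) = 39 + total([7])
total([7]) = 7 + total([])
total([]) = 0  (base case)
Total: 6 + 24 + 39 + 7 + 0 = 76

76


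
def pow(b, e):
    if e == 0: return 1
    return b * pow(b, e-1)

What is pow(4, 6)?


pow(4, 6)
= 4 * pow(4, 5)
= 4 * 4 * pow(4, 4)
= 4 * 4 * 4 * pow(4, 3)
= 4 * 4 * 4 * 4 * pow(4, 2)
= 4 * 4 * 4 * 4 * 4 * pow(4, 1)
= 4 * 4 * 4 * 4 * 4 * 4 * pow(4, 0)
= 4 * 4 * 4 * 4 * 4 * 4 * 1
= 4096

4096


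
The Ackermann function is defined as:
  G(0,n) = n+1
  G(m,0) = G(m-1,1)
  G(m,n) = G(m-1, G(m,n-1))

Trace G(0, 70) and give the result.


G(0, 70) = 71
Result: G(0, 70) = 71

71


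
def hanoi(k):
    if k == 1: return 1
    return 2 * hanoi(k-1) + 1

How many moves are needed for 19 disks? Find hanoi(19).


hanoi(19) = 2 * hanoi(18) + 1
hanoi(18) = 2 * hanoi(17) + 1
hanoi(17) = 2 * hanoi(16) + 1
hanoi(16) = 2 * hanoi(15) + 1
hanoi(15) = 2 * hanoi(14) + 1
hanoi(14) = 2 * hanoi(13) + 1
hanoi(13) = 2 * hanoi(12) + 1
hanoi(12) = 2 * hanoi(11) + 1
hanoi(11) = 2 * hanoi(10) + 1
hanoi(10) = 2 * hanoi(9) + 1
hanoi(9) = 2 * hanoi(8) + 1
hanoi(8) = 2 * hanoi(7) + 1
hanoi(7) = 2 * hanoi(6) + 1
hanoi(6) = 2 * hanoi(5) + 1
hanoi(5) = 2 * hanoi(4) + 1
hanoi(4) = 2 * hanoi(3) + 1
hanoi(3) = 2 * hanoi(2) + 1
hanoi(2) = 2 * hanoi(1) + 1
hanoi(1) = 1  (base case)
hanoi(2) = 2 * 1 + 1 = 3
hanoi(3) = 2 * 3 + 1 = 7
hanoi(4) = 2 * 7 + 1 = 15
hanoi(5) = 2 * 15 + 1 = 31
hanoi(6) = 2 * 31 + 1 = 63
hanoi(7) = 2 * 63 + 1 = 127
hanoi(8) = 2 * 127 + 1 = 255
hanoi(9) = 2 * 255 + 1 = 511
hanoi(10) = 2 * 511 + 1 = 1023
hanoi(11) = 2 * 1023 + 1 = 2047
hanoi(12) = 2 * 2047 + 1 = 4095
hanoi(13) = 2 * 4095 + 1 = 8191
hanoi(14) = 2 * 8191 + 1 = 16383
hanoi(15) = 2 * 16383 + 1 = 32767
hanoi(16) = 2 * 32767 + 1 = 65535
hanoi(17) = 2 * 65535 + 1 = 131071
hanoi(18) = 2 * 131071 + 1 = 262143
hanoi(19) = 2 * 262143 + 1 = 524287

524287


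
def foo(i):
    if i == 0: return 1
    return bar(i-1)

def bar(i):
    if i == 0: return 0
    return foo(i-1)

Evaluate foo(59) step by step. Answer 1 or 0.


foo(59) = bar(58)
bar(58) = foo(57)
foo(57) = bar(56)
bar(56) = foo(55)
foo(55) = bar(54)
bar(54) = foo(53)
foo(53) = bar(52)
bar(52) = foo(51)
foo(51) = bar(50)
bar(50) = foo(49)
foo(49) = bar(48)
bar(48) = foo(47)
foo(47) = bar(46)
bar(46) = foo(45)
foo(45) = bar(44)
bar(44) = foo(43)
foo(43) = bar(42)
bar(42) = foo(41)
foo(41) = bar(40)
bar(40) = foo(39)
foo(39) = bar(38)
bar(38) = foo(37)
foo(37) = bar(36)
bar(36) = foo(35)
foo(35) = bar(34)
bar(34) = foo(33)
foo(33) = bar(32)
bar(32) = foo(31)
foo(31) = bar(30)
bar(30) = foo(29)
foo(29) = bar(28)
bar(28) = foo(27)
foo(27) = bar(26)
bar(26) = foo(25)
foo(25) = bar(24)
bar(24) = foo(23)
foo(23) = bar(22)
bar(22) = foo(21)
foo(21) = bar(20)
bar(20) = foo(19)
foo(19) = bar(18)
bar(18) = foo(17)
foo(17) = bar(16)
bar(16) = foo(15)
foo(15) = bar(14)
bar(14) = foo(13)
foo(13) = bar(12)
bar(12) = foo(11)
foo(11) = bar(10)
bar(10) = foo(9)
foo(9) = bar(8)
bar(8) = foo(7)
foo(7) = bar(6)
bar(6) = foo(5)
foo(5) = bar(4)
bar(4) = foo(3)
foo(3) = bar(2)
bar(2) = foo(1)
foo(1) = bar(0)
bar(0) = 0  (base case)
Result: 0

0


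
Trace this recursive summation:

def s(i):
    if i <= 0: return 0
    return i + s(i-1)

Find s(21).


s(21)
= 21 + 20 + 19 + 18 + 17 + 16 + 15 + 14 + 13 + 12 + 11 + 10 + 9 + 8 + 7 + 6 + 5 + 4 + 3 + 2 + 1 + s(0)
= 21 + 20 + 19 + 18 + 17 + 16 + 15 + 14 + 13 + 12 + 11 + 10 + 9 + 8 + 7 + 6 + 5 + 4 + 3 + 2 + 1 + 0
= 231

231


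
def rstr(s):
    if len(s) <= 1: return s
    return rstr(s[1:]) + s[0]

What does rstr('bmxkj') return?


rstr('bmxkj') = rstr('mxkj') + 'b'
rstr('mxkj') = rstr('xkj') + 'm'
rstr('xkj') = rstr('kj') + 'x'
rstr('kj') = rstr('j') + 'k'
rstr('j') = 'j'  (base case)
Concatenating: 'j' + 'k' + 'x' + 'm' + 'b' = 'jkxmb'

jkxmb


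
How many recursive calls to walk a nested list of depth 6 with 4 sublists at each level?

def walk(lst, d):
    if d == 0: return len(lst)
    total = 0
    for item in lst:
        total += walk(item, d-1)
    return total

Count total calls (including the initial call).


At depth 0 (root): 1 call
At depth 1: each of 1 parents calls walk on 4 children = 4 calls
At depth 2: each of 4 parents calls walk on 4 children = 16 calls
At depth 3: each of 16 parents calls walk on 4 children = 64 calls
At depth 4: each of 64 parents calls walk on 4 children = 256 calls
At depth 5: each of 256 parents calls walk on 4 children = 1024 calls
At depth 6: each of 1024 parents calls walk on 4 children = 4096 calls
Total: 1 + 4 + 16 + 64 + 256 + 1024 + 4096 = 5461

5461


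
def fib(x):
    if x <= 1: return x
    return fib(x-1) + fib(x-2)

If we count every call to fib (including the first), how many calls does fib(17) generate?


Let C(n) = total calls for fib(n)
C(0) = 1, C(1) = 1
C(2) = 1 + C(1) + C(0) = 1 + 1 + 1 = 3
C(3) = 1 + C(2) + C(1) = 1 + 3 + 1 = 5
C(4) = 1 + C(3) + C(2) = 1 + 5 + 3 = 9
C(5) = 1 + C(4) + C(3) = 1 + 9 + 5 = 15
C(6) = 1 + C(5) + C(4) = 1 + 15 + 9 = 25
C(7) = 1 + C(6) + C(5) = 1 + 25 + 15 = 41
C(8) = 1 + C(7) + C(6) = 1 + 41 + 25 = 67
C(9) = 1 + C(8) + C(7) = 1 + 67 + 41 = 109
C(10) = 1 + C(9) + C(8) = 1 + 109 + 67 = 177
C(11) = 1 + C(10) + C(9) = 1 + 177 + 109 = 287
C(12) = 1 + C(11) + C(10) = 1 + 287 + 177 = 465
C(13) = 1 + C(12) + C(11) = 1 + 465 + 287 = 753
C(14) = 1 + C(13) + C(12) = 1 + 753 + 465 = 1219
C(15) = 1 + C(14) + C(13) = 1 + 1219 + 753 = 1973
C(16) = 1 + C(15) + C(14) = 1 + 1973 + 1219 = 3193
C(17) = 1 + C(16) + C(15) = 1 + 3193 + 1973 = 5167

5167


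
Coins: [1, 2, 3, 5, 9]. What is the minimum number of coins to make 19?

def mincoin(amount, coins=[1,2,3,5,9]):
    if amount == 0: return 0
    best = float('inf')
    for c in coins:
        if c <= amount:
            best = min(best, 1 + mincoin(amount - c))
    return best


Building up with DP:
mincoin(0) = 0
mincoin(1) = min(1+mincoin(0)=1+0=1) = 1
mincoin(2) = min(1+mincoin(1)=1+1=2, 1+mincoin(0)=1+0=1) = 1
mincoin(3) = min(1+mincoin(2)=1+1=2, 1+mincoin(1)=1+1=2, 1+mincoin(0)=1+0=1) = 1
mincoin(4) = min(1+mincoin(3)=1+1=2, 1+mincoin(2)=1+1=2, 1+mincoin(1)=1+1=2) = 2
mincoin(5) = min(1+mincoin(4)=1+2=3, 1+mincoin(3)=1+1=2, 1+mincoin(2)=1+1=2, 1+mincoin(0)=1+0=1) = 1
mincoin(6) = min(1+mincoin(5)=1+1=2, 1+mincoin(4)=1+2=3, 1+mincoin(3)=1+1=2, 1+mincoin(1)=1+1=2) = 2
mincoin(7) = min(1+mincoin(6)=1+2=3, 1+mincoin(5)=1+1=2, 1+mincoin(4)=1+2=3, 1+mincoin(2)=1+1=2) = 2
mincoin(8) = min(1+mincoin(7)=1+2=3, 1+mincoin(6)=1+2=3, 1+mincoin(5)=1+1=2, 1+mincoin(3)=1+1=2) = 2
mincoin(9) = min(1+mincoin(8)=1+2=3, 1+mincoin(7)=1+2=3, 1+mincoin(6)=1+2=3, 1+mincoin(4)=1+2=3, 1+mincoin(0)=1+0=1) = 1
mincoin(10) = min(1+mincoin(9)=1+1=2, 1+mincoin(8)=1+2=3, 1+mincoin(7)=1+2=3, 1+mincoin(5)=1+1=2, 1+mincoin(1)=1+1=2) = 2
mincoin(11) = min(1+mincoin(10)=1+2=3, 1+mincoin(9)=1+1=2, 1+mincoin(8)=1+2=3, 1+mincoin(6)=1+2=3, 1+mincoin(2)=1+1=2) = 2
mincoin(12) = min(1+mincoin(11)=1+2=3, 1+mincoin(10)=1+2=3, 1+mincoin(9)=1+1=2, 1+mincoin(7)=1+2=3, 1+mincoin(3)=1+1=2) = 2
mincoin(13) = min(1+mincoin(12)=1+2=3, 1+mincoin(11)=1+2=3, 1+mincoin(10)=1+2=3, 1+mincoin(8)=1+2=3, 1+mincoin(4)=1+2=3) = 3
mincoin(14) = min(1+mincoin(13)=1+3=4, 1+mincoin(12)=1+2=3, 1+mincoin(11)=1+2=3, 1+mincoin(9)=1+1=2, 1+mincoin(5)=1+1=2) = 2
mincoin(15) = min(1+mincoin(14)=1+2=3, 1+mincoin(13)=1+3=4, 1+mincoin(12)=1+2=3, 1+mincoin(10)=1+2=3, 1+mincoin(6)=1+2=3) = 3
mincoin(16) = min(1+mincoin(15)=1+3=4, 1+mincoin(14)=1+2=3, 1+mincoin(13)=1+3=4, 1+mincoin(11)=1+2=3, 1+mincoin(7)=1+2=3) = 3
mincoin(17) = min(1+mincoin(16)=1+3=4, 1+mincoin(15)=1+3=4, 1+mincoin(14)=1+2=3, 1+mincoin(12)=1+2=3, 1+mincoin(8)=1+2=3) = 3
mincoin(18) = min(1+mincoin(17)=1+3=4, 1+mincoin(16)=1+3=4, 1+mincoin(15)=1+3=4, 1+mincoin(13)=1+3=4, 1+mincoin(9)=1+1=2) = 2
mincoin(19) = min(1+mincoin(18)=1+2=3, 1+mincoin(17)=1+3=4, 1+mincoin(16)=1+3=4, 1+mincoin(14)=1+2=3, 1+mincoin(10)=1+2=3) = 3

3


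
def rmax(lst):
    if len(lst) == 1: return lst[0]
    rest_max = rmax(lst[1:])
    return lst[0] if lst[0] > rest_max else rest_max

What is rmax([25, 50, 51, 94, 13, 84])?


rmax([25, 50, 51, 94, 13, 84]): compare 25 with rmax([50, 51, 94, 13, 84])
rmax([50, 51, 94, 13, 84]): compare 50 with rmax([51, 94, 13, 84])
rmax([51, 94, 13, 84]): compare 51 with rmax([94, 13, 84])
rmax([94, 13, 84]): compare 94 with rmax([13, 84])
rmax([13, 84]): compare 13 with rmax([84])
rmax([84]) = 84  (base case)
Compare 13 with 84 -> 84
Compare 94 with 84 -> 94
Compare 51 with 94 -> 94
Compare 50 with 94 -> 94
Compare 25 with 94 -> 94

94


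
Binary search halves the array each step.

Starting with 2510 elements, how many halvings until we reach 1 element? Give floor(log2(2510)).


2510 / 2 = 1255
1255 / 2 = 627
627 / 2 = 313
313 / 2 = 156
156 / 2 = 78
78 / 2 = 39
39 / 2 = 19
19 / 2 = 9
9 / 2 = 4
4 / 2 = 2
2 / 2 = 1
Reached 1 after 11 halvings

11


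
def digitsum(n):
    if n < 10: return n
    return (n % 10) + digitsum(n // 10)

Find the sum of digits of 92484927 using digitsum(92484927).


digitsum(92484927) = 7 + digitsum(9248492)
digitsum(9248492) = 2 + digitsum(924849)
digitsum(924849) = 9 + digitsum(92484)
digitsum(92484) = 4 + digitsum(9248)
digitsum(9248) = 8 + digitsum(924)
digitsum(924) = 4 + digitsum(92)
digitsum(92) = 2 + digitsum(9)
digitsum(9) = 9  (base case)
Total: 7 + 2 + 9 + 4 + 8 + 4 + 2 + 9 = 45

45


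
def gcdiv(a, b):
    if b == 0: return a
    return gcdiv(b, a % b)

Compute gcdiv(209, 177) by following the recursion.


gcdiv(209, 177) = gcdiv(177, 32)
gcdiv(177, 32) = gcdiv(32, 17)
gcdiv(32, 17) = gcdiv(17, 15)
gcdiv(17, 15) = gcdiv(15, 2)
gcdiv(15, 2) = gcdiv(2, 1)
gcdiv(2, 1) = gcdiv(1, 0)
gcdiv(1, 0) = 1  (base case)

1


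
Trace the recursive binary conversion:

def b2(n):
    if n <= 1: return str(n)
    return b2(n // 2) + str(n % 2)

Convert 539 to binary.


b2(539) = b2(269) + '1'
b2(269) = b2(134) + '1'
b2(134) = b2(67) + '0'
b2(67) = b2(33) + '1'
b2(33) = b2(16) + '1'
b2(16) = b2(8) + '0'
b2(8) = b2(4) + '0'
b2(4) = b2(2) + '0'
b2(2) = b2(1) + '0'
b2(1) = '1'  (base case)
Concatenating: '1' + '0' + '0' + '0' + '0' + '1' + '1' + '0' + '1' + '1' = '1000011011'

1000011011


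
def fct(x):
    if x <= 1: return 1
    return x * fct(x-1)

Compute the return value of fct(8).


fct(8)
= 8 * fct(7)
= 8 * 7 * fct(6)
= 8 * 7 * 6 * fct(5)
= 8 * 7 * 6 * 5 * fct(4)
= 8 * 7 * 6 * 5 * 4 * fct(3)
= 8 * 7 * 6 * 5 * 4 * 3 * fct(2)
= 8 * 7 * 6 * 5 * 4 * 3 * 2 * fct(1)
= 8 * 7 * 6 * 5 * 4 * 3 * 2 * 1
= 40320

40320


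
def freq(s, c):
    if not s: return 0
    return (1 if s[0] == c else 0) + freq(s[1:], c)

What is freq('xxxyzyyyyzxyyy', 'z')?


s[0]='x' != 'z' -> 0
s[0]='x' != 'z' -> 0
s[0]='x' != 'z' -> 0
s[0]='y' != 'z' -> 0
s[0]='z' == 'z' -> 1
s[0]='y' != 'z' -> 0
s[0]='y' != 'z' -> 0
s[0]='y' != 'z' -> 0
s[0]='y' != 'z' -> 0
s[0]='z' == 'z' -> 1
s[0]='x' != 'z' -> 0
s[0]='y' != 'z' -> 0
s[0]='y' != 'z' -> 0
s[0]='y' != 'z' -> 0
Sum: 0 + 0 + 0 + 0 + 1 + 0 + 0 + 0 + 0 + 1 + 0 + 0 + 0 + 0 = 2

2


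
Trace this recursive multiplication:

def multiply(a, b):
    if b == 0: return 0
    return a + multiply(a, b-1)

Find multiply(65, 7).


multiply(65, 7) = 65 + multiply(65, 6)
multiply(65, 6) = 65 + multiply(65, 5)
multiply(65, 5) = 65 + multiply(65, 4)
multiply(65, 4) = 65 + multiply(65, 3)
multiply(65, 3) = 65 + multiply(65, 2)
multiply(65, 2) = 65 + multiply(65, 1)
multiply(65, 1) = 65 + multiply(65, 0)
multiply(65, 0) = 0  (base case)
Total: 65 + 65 + 65 + 65 + 65 + 65 + 65 + 0 = 455

455


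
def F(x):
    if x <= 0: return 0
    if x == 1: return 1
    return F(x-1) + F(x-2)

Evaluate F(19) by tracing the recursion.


Computing F(19) bottom-up:
F(0) = 0
F(1) = 1
F(2) = F(1) + F(0) = 1 + 0 = 1
F(3) = F(2) + F(1) = 1 + 1 = 2
F(4) = F(3) + F(2) = 2 + 1 = 3
F(5) = F(4) + F(3) = 3 + 2 = 5
F(6) = F(5) + F(4) = 5 + 3 = 8
F(7) = F(6) + F(5) = 8 + 5 = 13
F(8) = F(7) + F(6) = 13 + 8 = 21
F(9) = F(8) + F(7) = 21 + 13 = 34
F(10) = F(9) + F(8) = 34 + 21 = 55
F(11) = F(10) + F(9) = 55 + 34 = 89
F(12) = F(11) + F(10) = 89 + 55 = 144
F(13) = F(12) + F(11) = 144 + 89 = 233
F(14) = F(13) + F(12) = 233 + 144 = 377
F(15) = F(14) + F(13) = 377 + 233 = 610
F(16) = F(15) + F(14) = 610 + 377 = 987
F(17) = F(16) + F(15) = 987 + 610 = 1597
F(18) = F(17) + F(16) = 1597 + 987 = 2584
F(19) = F(18) + F(17) = 2584 + 1597 = 4181

4181


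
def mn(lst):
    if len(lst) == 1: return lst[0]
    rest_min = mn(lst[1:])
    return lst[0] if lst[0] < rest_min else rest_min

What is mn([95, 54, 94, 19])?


mn([95, 54, 94, 19]): compare 95 with mn([54, 94, 19])
mn([54, 94, 19]): compare 54 with mn([94, 19])
mn([94, 19]): compare 94 with mn([19])
mn([19]) = 19  (base case)
Compare 94 with 19 -> 19
Compare 54 with 19 -> 19
Compare 95 with 19 -> 19

19


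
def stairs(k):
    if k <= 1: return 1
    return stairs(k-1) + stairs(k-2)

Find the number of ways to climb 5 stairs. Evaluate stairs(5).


Building up from base cases:
stairs(0) = 1
stairs(1) = 1
stairs(2) = stairs(1) + stairs(0) = 1 + 1 = 2
stairs(3) = stairs(2) + stairs(1) = 2 + 1 = 3
stairs(4) = stairs(3) + stairs(2) = 3 + 2 = 5
stairs(5) = stairs(4) + stairs(3) = 5 + 3 = 8

8


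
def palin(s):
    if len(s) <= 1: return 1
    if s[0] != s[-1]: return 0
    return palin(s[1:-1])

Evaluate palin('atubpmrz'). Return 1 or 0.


palin('atubpmrz'): s[0]='a' != s[-1]='z' -> return 0
Result: 0 (not a palindrome)

0


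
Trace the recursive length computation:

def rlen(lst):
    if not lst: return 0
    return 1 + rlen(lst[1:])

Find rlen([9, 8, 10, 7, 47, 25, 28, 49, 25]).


rlen([9, 8, 10, 7, 47, 25, 28, 49, 25]) = 1 + rlen([8, 10, 7, 47, 25, 28, 49, 25])
rlen([8, 10, 7, 47, 25, 28, 49, 25]) = 1 + rlen([10, 7, 47, 25, 28, 49, 25])
rlen([10, 7, 47, 25, 28, 49, 25]) = 1 + rlen([7, 47, 25, 28, 49, 25])
rlen([7, 47, 25, 28, 49, 25]) = 1 + rlen([47, 25, 28, 49, 25])
rlen([47, 25, 28, 49, 25]) = 1 + rlen([25, 28, 49, 25])
rlen([25, 28, 49, 25]) = 1 + rlen([28, 49, 25])
rlen([28, 49, 25]) = 1 + rlen([49, 25])
rlen([49, 25]) = 1 + rlen([25])
rlen([25]) = 1 + rlen([])
rlen([]) = 0  (base case)
Unwinding: 1 + 1 + 1 + 1 + 1 + 1 + 1 + 1 + 1 + 0 = 9

9


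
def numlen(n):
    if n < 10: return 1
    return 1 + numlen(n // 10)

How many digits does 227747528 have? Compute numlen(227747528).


numlen(227747528) = 1 + numlen(22774752)
numlen(22774752) = 1 + numlen(2277475)
numlen(2277475) = 1 + numlen(227747)
numlen(227747) = 1 + numlen(22774)
numlen(22774) = 1 + numlen(2277)
numlen(2277) = 1 + numlen(227)
numlen(227) = 1 + numlen(22)
numlen(22) = 1 + numlen(2)
numlen(2) = 1  (base case: 2 < 10)
Unwinding: 1 + 1 + 1 + 1 + 1 + 1 + 1 + 1 + 1 = 9

9


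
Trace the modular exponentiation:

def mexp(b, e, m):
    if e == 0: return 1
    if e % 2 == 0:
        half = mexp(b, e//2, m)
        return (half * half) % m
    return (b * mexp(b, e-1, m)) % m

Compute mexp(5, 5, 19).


mexp(5, 5, 19): e is odd, compute mexp(5, 4, 19)
  mexp(5, 4, 19): e is even, compute mexp(5, 2, 19)
    mexp(5, 2, 19): e is even, compute mexp(5, 1, 19)
      mexp(5, 1, 19): e is odd, compute mexp(5, 0, 19)
        mexp(5, 0, 19) = 1
      (5 * 1) % 19 = 5
    half=5, (5*5) % 19 = 6
  half=6, (6*6) % 19 = 17
(5 * 17) % 19 = 9

9


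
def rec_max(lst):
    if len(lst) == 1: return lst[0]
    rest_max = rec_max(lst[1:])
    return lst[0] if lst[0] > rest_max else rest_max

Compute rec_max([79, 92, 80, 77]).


rec_max([79, 92, 80, 77]): compare 79 with rec_max([92, 80, 77])
rec_max([92, 80, 77]): compare 92 with rec_max([80, 77])
rec_max([80, 77]): compare 80 with rec_max([77])
rec_max([77]) = 77  (base case)
Compare 80 with 77 -> 80
Compare 92 with 80 -> 92
Compare 79 with 92 -> 92

92


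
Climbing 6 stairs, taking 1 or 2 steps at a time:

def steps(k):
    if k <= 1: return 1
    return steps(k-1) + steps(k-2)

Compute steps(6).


Building up from base cases:
steps(0) = 1
steps(1) = 1
steps(2) = steps(1) + steps(0) = 1 + 1 = 2
steps(3) = steps(2) + steps(1) = 2 + 1 = 3
steps(4) = steps(3) + steps(2) = 3 + 2 = 5
steps(5) = steps(4) + steps(3) = 5 + 3 = 8
steps(6) = steps(5) + steps(4) = 8 + 5 = 13

13


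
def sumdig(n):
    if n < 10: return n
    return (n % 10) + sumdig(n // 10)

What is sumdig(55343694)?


sumdig(55343694) = 4 + sumdig(5534369)
sumdig(5534369) = 9 + sumdig(553436)
sumdig(553436) = 6 + sumdig(55343)
sumdig(55343) = 3 + sumdig(5534)
sumdig(5534) = 4 + sumdig(553)
sumdig(553) = 3 + sumdig(55)
sumdig(55) = 5 + sumdig(5)
sumdig(5) = 5  (base case)
Total: 4 + 9 + 6 + 3 + 4 + 3 + 5 + 5 = 39

39


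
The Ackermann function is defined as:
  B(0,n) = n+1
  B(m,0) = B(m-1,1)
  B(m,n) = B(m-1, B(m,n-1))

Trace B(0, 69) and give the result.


B(0, 69) = 70
Result: B(0, 69) = 70

70


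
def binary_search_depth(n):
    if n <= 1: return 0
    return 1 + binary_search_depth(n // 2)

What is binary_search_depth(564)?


564 / 2 = 282
282 / 2 = 141
141 / 2 = 70
70 / 2 = 35
35 / 2 = 17
17 / 2 = 8
8 / 2 = 4
4 / 2 = 2
2 / 2 = 1
Reached 1 after 9 halvings

9


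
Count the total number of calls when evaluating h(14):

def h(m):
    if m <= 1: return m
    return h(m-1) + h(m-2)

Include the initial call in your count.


Let C(n) = total calls for h(n)
C(0) = 1, C(1) = 1
C(2) = 1 + C(1) + C(0) = 1 + 1 + 1 = 3
C(3) = 1 + C(2) + C(1) = 1 + 3 + 1 = 5
C(4) = 1 + C(3) + C(2) = 1 + 5 + 3 = 9
C(5) = 1 + C(4) + C(3) = 1 + 9 + 5 = 15
C(6) = 1 + C(5) + C(4) = 1 + 15 + 9 = 25
C(7) = 1 + C(6) + C(5) = 1 + 25 + 15 = 41
C(8) = 1 + C(7) + C(6) = 1 + 41 + 25 = 67
C(9) = 1 + C(8) + C(7) = 1 + 67 + 41 = 109
C(10) = 1 + C(9) + C(8) = 1 + 109 + 67 = 177
C(11) = 1 + C(10) + C(9) = 1 + 177 + 109 = 287
C(12) = 1 + C(11) + C(10) = 1 + 287 + 177 = 465
C(13) = 1 + C(12) + C(11) = 1 + 465 + 287 = 753
C(14) = 1 + C(13) + C(12) = 1 + 753 + 465 = 1219

1219


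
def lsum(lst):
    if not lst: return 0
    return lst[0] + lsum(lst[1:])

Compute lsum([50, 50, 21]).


lsum([50, 50, 21]) = 50 + lsum([50, 21])
lsum([50, 21]) = 50 + lsum([21])
lsum([21]) = 21 + lsum([])
lsum([]) = 0  (base case)
Total: 50 + 50 + 21 + 0 = 121

121


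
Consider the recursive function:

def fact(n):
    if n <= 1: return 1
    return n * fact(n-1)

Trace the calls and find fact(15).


fact(15)
= 15 * fact(14)
= 15 * 14 * fact(13)
= 15 * 14 * 13 * fact(12)
= 15 * 14 * 13 * 12 * fact(11)
= 15 * 14 * 13 * 12 * 11 * fact(10)
= 15 * 14 * 13 * 12 * 11 * 10 * fact(9)
= 15 * 14 * 13 * 12 * 11 * 10 * 9 * fact(8)
= 15 * 14 * 13 * 12 * 11 * 10 * 9 * 8 * fact(7)
= 15 * 14 * 13 * 12 * 11 * 10 * 9 * 8 * 7 * fact(6)
= 15 * 14 * 13 * 12 * 11 * 10 * 9 * 8 * 7 * 6 * fact(5)
= 15 * 14 * 13 * 12 * 11 * 10 * 9 * 8 * 7 * 6 * 5 * fact(4)
= 15 * 14 * 13 * 12 * 11 * 10 * 9 * 8 * 7 * 6 * 5 * 4 * fact(3)
= 15 * 14 * 13 * 12 * 11 * 10 * 9 * 8 * 7 * 6 * 5 * 4 * 3 * fact(2)
= 15 * 14 * 13 * 12 * 11 * 10 * 9 * 8 * 7 * 6 * 5 * 4 * 3 * 2 * fact(1)
= 15 * 14 * 13 * 12 * 11 * 10 * 9 * 8 * 7 * 6 * 5 * 4 * 3 * 2 * 1
= 1307674368000

1307674368000


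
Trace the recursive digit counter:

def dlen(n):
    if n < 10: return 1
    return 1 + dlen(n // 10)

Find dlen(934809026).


dlen(934809026) = 1 + dlen(93480902)
dlen(93480902) = 1 + dlen(9348090)
dlen(9348090) = 1 + dlen(934809)
dlen(934809) = 1 + dlen(93480)
dlen(93480) = 1 + dlen(9348)
dlen(9348) = 1 + dlen(934)
dlen(934) = 1 + dlen(93)
dlen(93) = 1 + dlen(9)
dlen(9) = 1  (base case: 9 < 10)
Unwinding: 1 + 1 + 1 + 1 + 1 + 1 + 1 + 1 + 1 = 9

9


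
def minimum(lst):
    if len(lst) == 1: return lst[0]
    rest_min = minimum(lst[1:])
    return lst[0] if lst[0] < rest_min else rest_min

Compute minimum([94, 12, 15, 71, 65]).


minimum([94, 12, 15, 71, 65]): compare 94 with minimum([12, 15, 71, 65])
minimum([12, 15, 71, 65]): compare 12 with minimum([15, 71, 65])
minimum([15, 71, 65]): compare 15 with minimum([71, 65])
minimum([71, 65]): compare 71 with minimum([65])
minimum([65]) = 65  (base case)
Compare 71 with 65 -> 65
Compare 15 with 65 -> 15
Compare 12 with 15 -> 12
Compare 94 with 12 -> 12

12


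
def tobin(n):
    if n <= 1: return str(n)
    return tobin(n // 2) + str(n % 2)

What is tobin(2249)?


tobin(2249) = tobin(1124) + '1'
tobin(1124) = tobin(562) + '0'
tobin(562) = tobin(281) + '0'
tobin(281) = tobin(140) + '1'
tobin(140) = tobin(70) + '0'
tobin(70) = tobin(35) + '0'
tobin(35) = tobin(17) + '1'
tobin(17) = tobin(8) + '1'
tobin(8) = tobin(4) + '0'
tobin(4) = tobin(2) + '0'
tobin(2) = tobin(1) + '0'
tobin(1) = '1'  (base case)
Concatenating: '1' + '0' + '0' + '0' + '1' + '1' + '0' + '0' + '1' + '0' + '0' + '1' = '100011001001'

100011001001


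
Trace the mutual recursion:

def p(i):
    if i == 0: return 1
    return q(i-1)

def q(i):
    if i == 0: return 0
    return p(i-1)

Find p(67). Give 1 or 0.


p(67) = q(66)
q(66) = p(65)
p(65) = q(64)
q(64) = p(63)
p(63) = q(62)
q(62) = p(61)
p(61) = q(60)
q(60) = p(59)
p(59) = q(58)
q(58) = p(57)
p(57) = q(56)
q(56) = p(55)
p(55) = q(54)
q(54) = p(53)
p(53) = q(52)
q(52) = p(51)
p(51) = q(50)
q(50) = p(49)
p(49) = q(48)
q(48) = p(47)
p(47) = q(46)
q(46) = p(45)
p(45) = q(44)
q(44) = p(43)
p(43) = q(42)
q(42) = p(41)
p(41) = q(40)
q(40) = p(39)
p(39) = q(38)
q(38) = p(37)
p(37) = q(36)
q(36) = p(35)
p(35) = q(34)
q(34) = p(33)
p(33) = q(32)
q(32) = p(31)
p(31) = q(30)
q(30) = p(29)
p(29) = q(28)
q(28) = p(27)
p(27) = q(26)
q(26) = p(25)
p(25) = q(24)
q(24) = p(23)
p(23) = q(22)
q(22) = p(21)
p(21) = q(20)
q(20) = p(19)
p(19) = q(18)
q(18) = p(17)
p(17) = q(16)
q(16) = p(15)
p(15) = q(14)
q(14) = p(13)
p(13) = q(12)
q(12) = p(11)
p(11) = q(10)
q(10) = p(9)
p(9) = q(8)
q(8) = p(7)
p(7) = q(6)
q(6) = p(5)
p(5) = q(4)
q(4) = p(3)
p(3) = q(2)
q(2) = p(1)
p(1) = q(0)
q(0) = 0  (base case)
Result: 0

0


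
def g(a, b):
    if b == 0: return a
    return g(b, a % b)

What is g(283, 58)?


g(283, 58) = g(58, 51)
g(58, 51) = g(51, 7)
g(51, 7) = g(7, 2)
g(7, 2) = g(2, 1)
g(2, 1) = g(1, 0)
g(1, 0) = 1  (base case)

1


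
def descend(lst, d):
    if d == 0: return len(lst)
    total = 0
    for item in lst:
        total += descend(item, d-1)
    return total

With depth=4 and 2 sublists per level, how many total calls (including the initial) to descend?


At depth 0 (root): 1 call
At depth 1: each of 1 parents calls descend on 2 children = 2 calls
At depth 2: each of 2 parents calls descend on 2 children = 4 calls
At depth 3: each of 4 parents calls descend on 2 children = 8 calls
At depth 4: each of 8 parents calls descend on 2 children = 16 calls
Total: 1 + 2 + 4 + 8 + 16 = 31

31


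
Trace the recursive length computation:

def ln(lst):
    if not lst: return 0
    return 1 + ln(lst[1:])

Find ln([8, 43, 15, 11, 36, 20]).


ln([8, 43, 15, 11, 36, 20]) = 1 + ln([43, 15, 11, 36, 20])
ln([43, 15, 11, 36, 20]) = 1 + ln([15, 11, 36, 20])
ln([15, 11, 36, 20]) = 1 + ln([11, 36, 20])
ln([11, 36, 20]) = 1 + ln([36, 20])
ln([36, 20]) = 1 + ln([20])
ln([20]) = 1 + ln([])
ln([]) = 0  (base case)
Unwinding: 1 + 1 + 1 + 1 + 1 + 1 + 0 = 6

6


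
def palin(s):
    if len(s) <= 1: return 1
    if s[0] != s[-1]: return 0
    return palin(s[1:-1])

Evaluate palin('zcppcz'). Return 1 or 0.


palin('zcppcz'): s[0]='z' == s[-1]='z' -> check palin('cppc')
palin('cppc'): s[0]='c' == s[-1]='c' -> check palin('pp')
palin('pp'): s[0]='p' == s[-1]='p' -> check palin('')
palin(''): len <= 1 -> return 1  (base case)
Result: 1 (palindrome)

1


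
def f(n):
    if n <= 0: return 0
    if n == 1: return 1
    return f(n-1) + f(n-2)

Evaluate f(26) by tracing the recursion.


Computing f(26) bottom-up:
f(0) = 0
f(1) = 1
f(2) = f(1) + f(0) = 1 + 0 = 1
f(3) = f(2) + f(1) = 1 + 1 = 2
f(4) = f(3) + f(2) = 2 + 1 = 3
f(5) = f(4) + f(3) = 3 + 2 = 5
f(6) = f(5) + f(4) = 5 + 3 = 8
f(7) = f(6) + f(5) = 8 + 5 = 13
f(8) = f(7) + f(6) = 13 + 8 = 21
f(9) = f(8) + f(7) = 21 + 13 = 34
f(10) = f(9) + f(8) = 34 + 21 = 55
f(11) = f(10) + f(9) = 55 + 34 = 89
f(12) = f(11) + f(10) = 89 + 55 = 144
f(13) = f(12) + f(11) = 144 + 89 = 233
f(14) = f(13) + f(12) = 233 + 144 = 377
f(15) = f(14) + f(13) = 377 + 233 = 610
f(16) = f(15) + f(14) = 610 + 377 = 987
f(17) = f(16) + f(15) = 987 + 610 = 1597
f(18) = f(17) + f(16) = 1597 + 987 = 2584
f(19) = f(18) + f(17) = 2584 + 1597 = 4181
f(20) = f(19) + f(18) = 4181 + 2584 = 6765
f(21) = f(20) + f(19) = 6765 + 4181 = 10946
f(22) = f(21) + f(20) = 10946 + 6765 = 17711
f(23) = f(22) + f(21) = 17711 + 10946 = 28657
f(24) = f(23) + f(22) = 28657 + 17711 = 46368
f(25) = f(24) + f(23) = 46368 + 28657 = 75025
f(26) = f(25) + f(24) = 75025 + 46368 = 121393

121393


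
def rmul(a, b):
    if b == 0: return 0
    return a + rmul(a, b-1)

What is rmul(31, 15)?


rmul(31, 15) = 31 + rmul(31, 14)
rmul(31, 14) = 31 + rmul(31, 13)
rmul(31, 13) = 31 + rmul(31, 12)
rmul(31, 12) = 31 + rmul(31, 11)
rmul(31, 11) = 31 + rmul(31, 10)
rmul(31, 10) = 31 + rmul(31, 9)
rmul(31, 9) = 31 + rmul(31, 8)
rmul(31, 8) = 31 + rmul(31, 7)
rmul(31, 7) = 31 + rmul(31, 6)
rmul(31, 6) = 31 + rmul(31, 5)
rmul(31, 5) = 31 + rmul(31, 4)
rmul(31, 4) = 31 + rmul(31, 3)
rmul(31, 3) = 31 + rmul(31, 2)
rmul(31, 2) = 31 + rmul(31, 1)
rmul(31, 1) = 31 + rmul(31, 0)
rmul(31, 0) = 0  (base case)
Total: 31 + 31 + 31 + 31 + 31 + 31 + 31 + 31 + 31 + 31 + 31 + 31 + 31 + 31 + 31 + 0 = 465

465


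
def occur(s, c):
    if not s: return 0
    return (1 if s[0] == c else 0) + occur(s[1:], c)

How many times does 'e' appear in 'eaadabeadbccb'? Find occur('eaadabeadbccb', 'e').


s[0]='e' == 'e' -> 1
s[0]='a' != 'e' -> 0
s[0]='a' != 'e' -> 0
s[0]='d' != 'e' -> 0
s[0]='a' != 'e' -> 0
s[0]='b' != 'e' -> 0
s[0]='e' == 'e' -> 1
s[0]='a' != 'e' -> 0
s[0]='d' != 'e' -> 0
s[0]='b' != 'e' -> 0
s[0]='c' != 'e' -> 0
s[0]='c' != 'e' -> 0
s[0]='b' != 'e' -> 0
Sum: 1 + 0 + 0 + 0 + 0 + 0 + 1 + 0 + 0 + 0 + 0 + 0 + 0 = 2

2
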